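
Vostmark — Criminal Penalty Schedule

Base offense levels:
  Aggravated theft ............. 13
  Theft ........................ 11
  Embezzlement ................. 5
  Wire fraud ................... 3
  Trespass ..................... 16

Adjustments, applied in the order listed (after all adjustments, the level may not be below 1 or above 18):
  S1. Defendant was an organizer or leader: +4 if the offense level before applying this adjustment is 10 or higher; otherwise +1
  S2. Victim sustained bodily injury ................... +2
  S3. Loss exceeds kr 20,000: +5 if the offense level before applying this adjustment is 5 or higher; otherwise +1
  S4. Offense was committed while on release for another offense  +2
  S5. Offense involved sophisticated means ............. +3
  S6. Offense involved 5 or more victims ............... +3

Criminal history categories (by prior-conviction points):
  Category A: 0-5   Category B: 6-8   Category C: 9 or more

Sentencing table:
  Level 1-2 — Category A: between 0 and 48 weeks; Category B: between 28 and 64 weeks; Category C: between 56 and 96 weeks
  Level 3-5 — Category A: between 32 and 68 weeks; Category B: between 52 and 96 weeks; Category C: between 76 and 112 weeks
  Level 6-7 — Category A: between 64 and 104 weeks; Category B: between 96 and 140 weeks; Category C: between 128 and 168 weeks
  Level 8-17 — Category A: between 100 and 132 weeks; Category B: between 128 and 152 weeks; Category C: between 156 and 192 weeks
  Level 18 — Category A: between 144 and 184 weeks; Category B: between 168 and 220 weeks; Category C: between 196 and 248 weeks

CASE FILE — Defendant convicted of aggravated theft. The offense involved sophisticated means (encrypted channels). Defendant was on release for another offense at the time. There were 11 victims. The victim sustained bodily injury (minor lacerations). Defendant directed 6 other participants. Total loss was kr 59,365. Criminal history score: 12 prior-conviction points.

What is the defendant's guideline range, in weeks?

Base offense level for aggravated theft: 13.
S1 applies (level before this adjustment is 13 ≥ 10, so +4): 13 + 4 = 17.
S2 applies: 17 + 2 = 19.
S3 applies (level before this adjustment is 19 ≥ 5, so +5): 19 + 5 = 24.
S4 applies: 24 + 2 = 26.
S5 applies: 26 + 3 = 29.
S6 applies: 29 + 3 = 32.
Level 32 exceeds the maximum of 18; capped at 18.
Final offense level: 18.
Criminal history: 12 prior points → Category C (9+).
Level 18 falls in the 18 band.
Grid: Level 18 × Category C = 196-248 weeks.

196-248 weeks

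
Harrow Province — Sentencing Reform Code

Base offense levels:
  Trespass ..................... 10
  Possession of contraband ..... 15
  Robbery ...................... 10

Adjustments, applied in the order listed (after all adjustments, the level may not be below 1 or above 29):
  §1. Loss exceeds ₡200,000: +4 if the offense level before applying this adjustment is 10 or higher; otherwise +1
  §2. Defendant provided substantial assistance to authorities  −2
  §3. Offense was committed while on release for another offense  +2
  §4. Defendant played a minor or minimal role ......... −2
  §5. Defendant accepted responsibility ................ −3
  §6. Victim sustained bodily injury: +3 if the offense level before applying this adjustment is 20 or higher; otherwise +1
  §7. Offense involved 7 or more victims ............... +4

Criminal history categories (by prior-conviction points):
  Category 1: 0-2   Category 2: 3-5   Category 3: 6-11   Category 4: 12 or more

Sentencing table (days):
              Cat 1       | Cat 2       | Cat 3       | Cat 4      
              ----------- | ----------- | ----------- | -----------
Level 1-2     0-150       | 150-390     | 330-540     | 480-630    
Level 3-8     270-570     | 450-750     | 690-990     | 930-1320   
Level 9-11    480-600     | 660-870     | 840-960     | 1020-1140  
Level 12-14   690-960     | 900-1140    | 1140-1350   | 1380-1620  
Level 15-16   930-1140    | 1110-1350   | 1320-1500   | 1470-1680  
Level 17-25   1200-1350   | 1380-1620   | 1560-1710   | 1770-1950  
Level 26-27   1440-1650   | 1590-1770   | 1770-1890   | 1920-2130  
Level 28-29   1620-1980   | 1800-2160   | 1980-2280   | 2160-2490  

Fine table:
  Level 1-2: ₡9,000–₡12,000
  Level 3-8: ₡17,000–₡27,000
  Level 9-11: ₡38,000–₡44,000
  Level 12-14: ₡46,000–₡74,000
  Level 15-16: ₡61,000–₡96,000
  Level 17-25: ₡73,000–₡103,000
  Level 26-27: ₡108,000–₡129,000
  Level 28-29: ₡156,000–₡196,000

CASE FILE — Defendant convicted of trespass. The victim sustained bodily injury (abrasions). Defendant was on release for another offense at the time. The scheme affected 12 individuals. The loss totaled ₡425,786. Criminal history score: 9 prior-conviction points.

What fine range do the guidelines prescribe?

₡73,000–₡103,000

Base offense level for trespass: 10.
§1 applies (level before this adjustment is 10 ≥ 10, so +4): 10 + 4 = 14.
§3 applies: 14 + 2 = 16.
§6 applies (level before this adjustment is 16 < 20, so +1): 16 + 1 = 17.
§7 applies: 17 + 4 = 21.
Final offense level: 21.
Level 21 falls in the 17-25 band.
Fine table: Level 17-25 → ₡73,000–₡103,000.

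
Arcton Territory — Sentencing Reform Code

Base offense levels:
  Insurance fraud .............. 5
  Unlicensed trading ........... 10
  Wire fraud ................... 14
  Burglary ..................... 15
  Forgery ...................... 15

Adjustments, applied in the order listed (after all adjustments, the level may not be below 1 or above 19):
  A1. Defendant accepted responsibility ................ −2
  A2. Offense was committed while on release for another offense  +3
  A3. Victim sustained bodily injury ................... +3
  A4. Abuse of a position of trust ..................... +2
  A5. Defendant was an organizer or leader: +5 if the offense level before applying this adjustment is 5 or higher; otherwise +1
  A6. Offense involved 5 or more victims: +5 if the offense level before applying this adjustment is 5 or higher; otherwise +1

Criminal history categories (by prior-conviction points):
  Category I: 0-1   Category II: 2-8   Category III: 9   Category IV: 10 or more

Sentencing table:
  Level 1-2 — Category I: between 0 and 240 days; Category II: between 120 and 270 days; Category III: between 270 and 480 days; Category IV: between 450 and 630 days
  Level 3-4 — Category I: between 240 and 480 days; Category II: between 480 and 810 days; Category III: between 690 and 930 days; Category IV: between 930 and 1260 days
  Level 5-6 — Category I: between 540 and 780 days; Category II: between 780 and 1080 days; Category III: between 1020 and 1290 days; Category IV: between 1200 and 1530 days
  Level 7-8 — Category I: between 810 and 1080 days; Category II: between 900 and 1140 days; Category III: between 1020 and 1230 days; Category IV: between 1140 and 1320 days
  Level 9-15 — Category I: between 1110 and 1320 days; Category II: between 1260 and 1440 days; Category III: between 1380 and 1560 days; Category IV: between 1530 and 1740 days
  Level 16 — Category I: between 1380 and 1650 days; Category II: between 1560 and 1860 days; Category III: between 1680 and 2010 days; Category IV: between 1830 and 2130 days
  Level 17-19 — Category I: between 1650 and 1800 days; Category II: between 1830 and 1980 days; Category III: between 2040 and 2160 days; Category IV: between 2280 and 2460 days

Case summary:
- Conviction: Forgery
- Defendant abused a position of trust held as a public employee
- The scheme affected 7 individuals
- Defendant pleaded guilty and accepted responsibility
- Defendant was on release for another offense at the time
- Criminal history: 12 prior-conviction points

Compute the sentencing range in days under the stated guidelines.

Base offense level for forgery: 15.
A1 applies: 15 − 2 = 13.
A2 applies: 13 + 3 = 16.
A4 applies: 16 + 2 = 18.
A6 applies (level before this adjustment is 18 ≥ 5, so +5): 18 + 5 = 23.
Level 23 exceeds the maximum of 19; capped at 19.
Final offense level: 19.
Criminal history: 12 prior points → Category IV (10+).
Level 19 falls in the 17-19 band.
Grid: Level 17-19 × Category IV = 2280-2460 days.

2280-2460 days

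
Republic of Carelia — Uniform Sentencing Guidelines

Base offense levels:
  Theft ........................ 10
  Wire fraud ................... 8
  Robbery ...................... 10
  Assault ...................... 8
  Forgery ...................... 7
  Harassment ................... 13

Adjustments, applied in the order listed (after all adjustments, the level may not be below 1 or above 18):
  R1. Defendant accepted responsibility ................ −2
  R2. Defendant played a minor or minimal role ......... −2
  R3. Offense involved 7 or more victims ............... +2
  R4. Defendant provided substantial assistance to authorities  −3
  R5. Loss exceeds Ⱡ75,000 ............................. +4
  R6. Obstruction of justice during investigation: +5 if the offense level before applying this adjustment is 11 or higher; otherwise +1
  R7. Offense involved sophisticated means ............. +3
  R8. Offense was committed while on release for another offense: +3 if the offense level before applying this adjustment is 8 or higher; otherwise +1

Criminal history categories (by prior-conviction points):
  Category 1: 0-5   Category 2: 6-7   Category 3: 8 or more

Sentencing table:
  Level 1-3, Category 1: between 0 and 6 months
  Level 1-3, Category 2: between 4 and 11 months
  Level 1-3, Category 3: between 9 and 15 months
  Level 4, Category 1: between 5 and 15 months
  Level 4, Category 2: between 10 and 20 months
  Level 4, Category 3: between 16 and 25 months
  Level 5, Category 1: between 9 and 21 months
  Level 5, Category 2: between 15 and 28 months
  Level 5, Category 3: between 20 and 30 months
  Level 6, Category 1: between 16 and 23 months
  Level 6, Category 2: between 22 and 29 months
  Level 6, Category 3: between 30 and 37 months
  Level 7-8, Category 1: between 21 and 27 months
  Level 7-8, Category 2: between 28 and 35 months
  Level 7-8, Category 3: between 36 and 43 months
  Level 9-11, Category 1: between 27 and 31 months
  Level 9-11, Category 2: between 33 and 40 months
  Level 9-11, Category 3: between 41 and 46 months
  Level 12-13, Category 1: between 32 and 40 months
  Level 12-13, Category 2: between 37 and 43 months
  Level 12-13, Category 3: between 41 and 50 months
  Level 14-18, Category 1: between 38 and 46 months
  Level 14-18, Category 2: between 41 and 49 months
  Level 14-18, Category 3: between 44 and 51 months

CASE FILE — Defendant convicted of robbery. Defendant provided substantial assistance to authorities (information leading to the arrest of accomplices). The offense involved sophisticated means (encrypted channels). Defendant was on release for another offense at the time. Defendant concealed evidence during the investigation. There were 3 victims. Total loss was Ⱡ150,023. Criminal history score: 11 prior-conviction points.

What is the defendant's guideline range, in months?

44-51 months

Base offense level for robbery: 10.
R4 applies: 10 − 3 = 7.
R5 applies: 7 + 4 = 11.
R6 applies (level before this adjustment is 11 ≥ 11, so +5): 11 + 5 = 16.
R7 applies: 16 + 3 = 19.
R8 applies (level before this adjustment is 19 ≥ 8, so +3): 19 + 3 = 22.
Level 22 exceeds the maximum of 18; capped at 18.
Final offense level: 18.
Criminal history: 11 prior points → Category 3 (8+).
Level 18 falls in the 14-18 band.
Grid: Level 14-18 × Category 3 = 44-51 months.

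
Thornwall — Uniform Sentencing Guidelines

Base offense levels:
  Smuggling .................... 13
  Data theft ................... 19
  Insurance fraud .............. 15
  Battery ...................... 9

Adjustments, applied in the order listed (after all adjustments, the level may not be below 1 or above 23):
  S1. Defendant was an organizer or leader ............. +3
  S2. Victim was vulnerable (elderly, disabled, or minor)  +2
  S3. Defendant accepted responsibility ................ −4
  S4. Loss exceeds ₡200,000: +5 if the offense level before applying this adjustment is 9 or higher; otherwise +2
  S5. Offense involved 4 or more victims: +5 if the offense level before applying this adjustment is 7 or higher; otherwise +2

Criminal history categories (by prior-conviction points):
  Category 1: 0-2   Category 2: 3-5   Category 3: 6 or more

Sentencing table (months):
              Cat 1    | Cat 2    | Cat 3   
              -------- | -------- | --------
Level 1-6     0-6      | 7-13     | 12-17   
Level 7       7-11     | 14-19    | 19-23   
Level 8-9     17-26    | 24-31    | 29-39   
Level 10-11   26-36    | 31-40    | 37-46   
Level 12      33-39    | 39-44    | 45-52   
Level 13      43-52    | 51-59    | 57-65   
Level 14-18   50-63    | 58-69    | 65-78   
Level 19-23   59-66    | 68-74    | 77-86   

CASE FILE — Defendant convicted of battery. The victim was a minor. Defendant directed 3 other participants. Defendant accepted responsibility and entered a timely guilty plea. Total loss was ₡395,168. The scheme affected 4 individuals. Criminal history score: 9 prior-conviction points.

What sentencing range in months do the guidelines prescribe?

77-86 months

Base offense level for battery: 9.
S1 applies: 9 + 3 = 12.
S2 applies: 12 + 2 = 14.
S3 applies: 14 − 4 = 10.
S4 applies (level before this adjustment is 10 ≥ 9, so +5): 10 + 5 = 15.
S5 applies (level before this adjustment is 15 ≥ 7, so +5): 15 + 5 = 20.
Final offense level: 20.
Criminal history: 9 prior points → Category 3 (6+).
Level 20 falls in the 19-23 band.
Grid: Level 19-23 × Category 3 = 77-86 months.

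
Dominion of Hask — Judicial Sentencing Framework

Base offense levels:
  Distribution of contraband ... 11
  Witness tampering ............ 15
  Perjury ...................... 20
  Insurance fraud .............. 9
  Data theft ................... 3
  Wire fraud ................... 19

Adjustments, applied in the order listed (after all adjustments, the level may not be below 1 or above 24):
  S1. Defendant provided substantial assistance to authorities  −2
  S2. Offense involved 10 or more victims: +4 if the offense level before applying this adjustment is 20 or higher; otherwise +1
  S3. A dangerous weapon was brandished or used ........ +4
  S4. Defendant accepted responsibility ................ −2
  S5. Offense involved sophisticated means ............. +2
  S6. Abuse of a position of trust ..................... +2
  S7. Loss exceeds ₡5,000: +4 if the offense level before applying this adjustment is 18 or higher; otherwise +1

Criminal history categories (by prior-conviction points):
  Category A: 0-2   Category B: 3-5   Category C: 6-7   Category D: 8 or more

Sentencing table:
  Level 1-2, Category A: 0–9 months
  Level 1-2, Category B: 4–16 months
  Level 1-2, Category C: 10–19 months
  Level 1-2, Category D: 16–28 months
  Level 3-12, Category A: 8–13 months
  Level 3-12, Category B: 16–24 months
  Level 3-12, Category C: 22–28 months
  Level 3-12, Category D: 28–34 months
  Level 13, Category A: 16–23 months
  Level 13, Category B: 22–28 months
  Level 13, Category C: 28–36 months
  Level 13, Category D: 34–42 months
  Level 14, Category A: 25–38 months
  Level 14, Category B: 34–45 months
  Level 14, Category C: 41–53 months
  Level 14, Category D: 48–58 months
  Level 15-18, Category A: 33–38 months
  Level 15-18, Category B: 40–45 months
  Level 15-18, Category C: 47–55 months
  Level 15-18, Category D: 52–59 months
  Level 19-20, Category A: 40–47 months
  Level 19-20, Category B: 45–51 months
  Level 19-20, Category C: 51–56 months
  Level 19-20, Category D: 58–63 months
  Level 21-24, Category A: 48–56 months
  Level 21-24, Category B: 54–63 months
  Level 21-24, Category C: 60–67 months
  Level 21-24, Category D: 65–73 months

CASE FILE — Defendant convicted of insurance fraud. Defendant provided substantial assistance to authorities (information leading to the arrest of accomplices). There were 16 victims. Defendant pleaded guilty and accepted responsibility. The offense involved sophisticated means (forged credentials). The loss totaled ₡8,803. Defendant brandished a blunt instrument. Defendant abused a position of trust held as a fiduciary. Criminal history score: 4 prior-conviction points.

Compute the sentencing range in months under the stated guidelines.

Base offense level for insurance fraud: 9.
S1 applies: 9 − 2 = 7.
S2 applies (level before this adjustment is 7 < 20, so +1): 7 + 1 = 8.
S3 applies: 8 + 4 = 12.
S4 applies: 12 − 2 = 10.
S5 applies: 10 + 2 = 12.
S6 applies: 12 + 2 = 14.
S7 applies (level before this adjustment is 14 < 18, so +1): 14 + 1 = 15.
Final offense level: 15.
Criminal history: 4 prior points → Category B (3-5).
Level 15 falls in the 15-18 band.
Grid: Level 15-18 × Category B = 40-45 months.

40-45 months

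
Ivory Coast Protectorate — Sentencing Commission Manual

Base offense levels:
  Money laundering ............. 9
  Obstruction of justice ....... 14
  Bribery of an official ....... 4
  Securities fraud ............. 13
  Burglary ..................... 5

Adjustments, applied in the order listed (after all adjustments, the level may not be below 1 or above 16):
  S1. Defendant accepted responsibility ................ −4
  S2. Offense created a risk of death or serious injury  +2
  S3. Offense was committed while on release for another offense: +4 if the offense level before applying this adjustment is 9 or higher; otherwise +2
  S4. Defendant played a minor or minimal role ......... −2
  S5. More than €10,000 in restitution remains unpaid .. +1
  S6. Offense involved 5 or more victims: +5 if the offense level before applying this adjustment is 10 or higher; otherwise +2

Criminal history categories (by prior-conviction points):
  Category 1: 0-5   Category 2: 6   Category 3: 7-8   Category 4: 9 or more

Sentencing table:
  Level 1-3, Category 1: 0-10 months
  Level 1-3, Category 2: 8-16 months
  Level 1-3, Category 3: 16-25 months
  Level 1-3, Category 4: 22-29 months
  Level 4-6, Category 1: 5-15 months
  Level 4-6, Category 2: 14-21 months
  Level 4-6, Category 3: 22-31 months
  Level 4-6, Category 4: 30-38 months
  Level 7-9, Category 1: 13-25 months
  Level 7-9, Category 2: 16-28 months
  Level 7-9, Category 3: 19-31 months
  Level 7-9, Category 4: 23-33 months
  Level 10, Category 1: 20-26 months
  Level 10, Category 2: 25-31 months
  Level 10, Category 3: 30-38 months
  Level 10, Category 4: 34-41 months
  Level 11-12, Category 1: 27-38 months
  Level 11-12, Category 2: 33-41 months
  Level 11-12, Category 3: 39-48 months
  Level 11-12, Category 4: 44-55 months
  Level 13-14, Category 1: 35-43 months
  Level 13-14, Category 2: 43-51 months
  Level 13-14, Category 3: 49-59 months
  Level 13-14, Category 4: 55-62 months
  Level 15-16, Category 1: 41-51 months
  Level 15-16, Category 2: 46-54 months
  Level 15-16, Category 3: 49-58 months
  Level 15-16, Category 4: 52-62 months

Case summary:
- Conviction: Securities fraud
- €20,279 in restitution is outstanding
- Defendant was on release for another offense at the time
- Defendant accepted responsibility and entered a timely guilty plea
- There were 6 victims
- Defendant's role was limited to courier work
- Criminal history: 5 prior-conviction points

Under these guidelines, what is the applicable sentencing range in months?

Base offense level for securities fraud: 13.
S1 applies: 13 − 4 = 9.
S2 does not apply.
S3 applies (level before this adjustment is 9 ≥ 9, so +4): 9 + 4 = 13.
S4 applies: 13 − 2 = 11.
S5 applies: 11 + 1 = 12.
S6 applies (level before this adjustment is 12 ≥ 10, so +5): 12 + 5 = 17.
Level 17 exceeds the maximum of 16; capped at 16.
Final offense level: 16.
Criminal history: 5 prior points → Category 1 (0-5).
Level 16 falls in the 15-16 band.
Grid: Level 15-16 × Category 1 = 41-51 months.

41-51 months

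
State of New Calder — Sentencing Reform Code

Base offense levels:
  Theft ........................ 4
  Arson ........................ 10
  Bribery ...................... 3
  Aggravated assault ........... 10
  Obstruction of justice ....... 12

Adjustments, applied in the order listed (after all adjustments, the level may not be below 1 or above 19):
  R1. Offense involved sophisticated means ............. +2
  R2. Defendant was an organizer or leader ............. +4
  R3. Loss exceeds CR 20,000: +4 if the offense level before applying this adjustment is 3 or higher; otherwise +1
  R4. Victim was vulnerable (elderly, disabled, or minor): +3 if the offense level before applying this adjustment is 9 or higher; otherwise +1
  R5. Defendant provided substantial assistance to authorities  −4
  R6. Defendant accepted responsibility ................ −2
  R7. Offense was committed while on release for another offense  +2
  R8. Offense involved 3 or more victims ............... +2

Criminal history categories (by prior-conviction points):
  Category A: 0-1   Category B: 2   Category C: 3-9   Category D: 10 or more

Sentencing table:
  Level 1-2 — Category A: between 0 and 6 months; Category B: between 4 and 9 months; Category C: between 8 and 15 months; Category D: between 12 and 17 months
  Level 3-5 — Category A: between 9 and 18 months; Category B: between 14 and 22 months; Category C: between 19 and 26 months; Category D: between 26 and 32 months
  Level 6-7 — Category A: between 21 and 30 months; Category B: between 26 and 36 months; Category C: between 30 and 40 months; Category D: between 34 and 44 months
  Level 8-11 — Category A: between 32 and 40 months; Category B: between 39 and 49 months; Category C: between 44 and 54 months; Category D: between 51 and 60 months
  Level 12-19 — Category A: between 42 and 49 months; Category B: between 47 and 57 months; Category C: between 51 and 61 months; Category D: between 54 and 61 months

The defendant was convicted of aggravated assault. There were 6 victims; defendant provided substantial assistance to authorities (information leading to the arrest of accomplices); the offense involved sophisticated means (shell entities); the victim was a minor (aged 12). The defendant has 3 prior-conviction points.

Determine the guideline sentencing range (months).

Base offense level for aggravated assault: 10.
R1 applies: 10 + 2 = 12.
R2 does not apply.
R3 does not apply.
R4 applies (level before this adjustment is 12 ≥ 9, so +3): 12 + 3 = 15.
R5 applies: 15 − 4 = 11.
R6 does not apply.
R7 does not apply.
R8 applies: 11 + 2 = 13.
Final offense level: 13.
Criminal history: 3 prior points → Category C (3-9).
Level 13 falls in the 12-19 band.
Grid: Level 12-19 × Category C = 51-61 months.

51-61 months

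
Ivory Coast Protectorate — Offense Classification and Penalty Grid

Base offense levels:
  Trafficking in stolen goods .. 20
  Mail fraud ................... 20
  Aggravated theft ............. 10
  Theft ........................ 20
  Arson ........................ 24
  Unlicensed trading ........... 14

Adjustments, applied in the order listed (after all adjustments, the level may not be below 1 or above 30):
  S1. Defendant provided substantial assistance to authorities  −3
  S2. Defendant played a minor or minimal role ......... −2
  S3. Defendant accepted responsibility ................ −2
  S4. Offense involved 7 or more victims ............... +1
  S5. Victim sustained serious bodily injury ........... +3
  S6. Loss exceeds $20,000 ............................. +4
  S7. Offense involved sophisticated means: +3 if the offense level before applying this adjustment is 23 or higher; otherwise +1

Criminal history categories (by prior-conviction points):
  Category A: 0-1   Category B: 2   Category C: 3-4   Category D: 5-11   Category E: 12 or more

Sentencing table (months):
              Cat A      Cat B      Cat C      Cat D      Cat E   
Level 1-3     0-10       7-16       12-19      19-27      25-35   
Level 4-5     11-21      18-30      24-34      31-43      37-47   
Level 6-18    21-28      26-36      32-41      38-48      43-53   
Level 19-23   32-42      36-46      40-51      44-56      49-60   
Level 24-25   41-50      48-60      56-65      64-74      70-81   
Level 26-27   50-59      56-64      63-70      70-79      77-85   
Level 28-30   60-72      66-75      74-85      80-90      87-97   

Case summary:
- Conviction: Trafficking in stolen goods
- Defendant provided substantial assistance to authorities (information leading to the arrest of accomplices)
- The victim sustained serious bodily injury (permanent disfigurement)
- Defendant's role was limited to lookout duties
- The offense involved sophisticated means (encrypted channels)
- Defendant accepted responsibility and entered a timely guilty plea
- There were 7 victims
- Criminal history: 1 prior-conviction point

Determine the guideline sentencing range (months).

Base offense level for trafficking in stolen goods: 20.
S1 applies: 20 − 3 = 17.
S2 applies: 17 − 2 = 15.
S3 applies: 15 − 2 = 13.
S4 applies: 13 + 1 = 14.
S5 applies: 14 + 3 = 17.
S6 does not apply.
S7 applies (level before this adjustment is 17 < 23, so +1): 17 + 1 = 18.
Final offense level: 18.
Criminal history: 1 prior point → Category A (0-1).
Level 18 falls in the 6-18 band.
Grid: Level 6-18 × Category A = 21-28 months.

21-28 months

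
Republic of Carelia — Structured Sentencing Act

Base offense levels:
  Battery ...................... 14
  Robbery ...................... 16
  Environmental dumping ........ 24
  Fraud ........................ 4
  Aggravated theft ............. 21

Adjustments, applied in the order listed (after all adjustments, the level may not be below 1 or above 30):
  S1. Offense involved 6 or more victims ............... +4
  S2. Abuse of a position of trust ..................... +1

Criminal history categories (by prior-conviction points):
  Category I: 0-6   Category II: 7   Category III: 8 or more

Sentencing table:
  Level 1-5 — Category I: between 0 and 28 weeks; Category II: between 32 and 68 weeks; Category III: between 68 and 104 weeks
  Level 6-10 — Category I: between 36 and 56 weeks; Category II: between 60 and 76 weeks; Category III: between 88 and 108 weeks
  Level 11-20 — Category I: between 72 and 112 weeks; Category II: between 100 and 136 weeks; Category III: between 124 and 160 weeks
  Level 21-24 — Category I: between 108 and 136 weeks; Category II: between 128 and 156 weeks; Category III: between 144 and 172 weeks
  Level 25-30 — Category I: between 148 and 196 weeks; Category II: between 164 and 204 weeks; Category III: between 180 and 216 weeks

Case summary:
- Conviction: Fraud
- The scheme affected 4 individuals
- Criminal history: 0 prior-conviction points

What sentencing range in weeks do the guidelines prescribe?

0-28 weeks

Base offense level for fraud: 4.
Final offense level: 4.
Criminal history: 0 prior points → Category I (0-6).
Level 4 falls in the 1-5 band.
Grid: Level 1-5 × Category I = 0-28 weeks.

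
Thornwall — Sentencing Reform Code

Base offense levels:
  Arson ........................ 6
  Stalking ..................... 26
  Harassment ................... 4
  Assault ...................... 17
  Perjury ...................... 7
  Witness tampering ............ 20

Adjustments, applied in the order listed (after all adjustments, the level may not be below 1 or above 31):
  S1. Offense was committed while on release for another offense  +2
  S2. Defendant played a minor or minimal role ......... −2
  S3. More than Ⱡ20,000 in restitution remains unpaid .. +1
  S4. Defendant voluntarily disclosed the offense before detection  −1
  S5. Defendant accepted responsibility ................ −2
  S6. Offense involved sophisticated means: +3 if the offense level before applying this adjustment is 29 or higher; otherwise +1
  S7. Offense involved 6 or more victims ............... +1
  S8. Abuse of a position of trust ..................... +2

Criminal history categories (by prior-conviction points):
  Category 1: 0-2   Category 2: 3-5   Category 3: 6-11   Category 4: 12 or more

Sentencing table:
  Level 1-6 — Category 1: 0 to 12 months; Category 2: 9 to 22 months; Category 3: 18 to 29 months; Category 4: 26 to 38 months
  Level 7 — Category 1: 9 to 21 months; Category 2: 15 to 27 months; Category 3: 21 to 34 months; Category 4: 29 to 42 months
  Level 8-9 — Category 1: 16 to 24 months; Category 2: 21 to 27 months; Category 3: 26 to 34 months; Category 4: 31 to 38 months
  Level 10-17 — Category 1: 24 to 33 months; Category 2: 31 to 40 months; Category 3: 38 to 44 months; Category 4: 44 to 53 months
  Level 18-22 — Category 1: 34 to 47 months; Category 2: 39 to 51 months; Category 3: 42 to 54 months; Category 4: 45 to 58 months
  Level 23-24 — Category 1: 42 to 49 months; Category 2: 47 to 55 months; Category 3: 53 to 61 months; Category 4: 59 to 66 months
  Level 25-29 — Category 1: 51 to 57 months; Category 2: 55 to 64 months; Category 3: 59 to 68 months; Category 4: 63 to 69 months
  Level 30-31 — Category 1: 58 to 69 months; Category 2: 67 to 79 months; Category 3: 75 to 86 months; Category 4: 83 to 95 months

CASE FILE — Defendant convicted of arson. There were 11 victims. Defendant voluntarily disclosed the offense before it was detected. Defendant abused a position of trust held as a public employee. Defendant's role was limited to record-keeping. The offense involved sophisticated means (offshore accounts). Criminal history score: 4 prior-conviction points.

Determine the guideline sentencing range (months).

15-27 months

Base offense level for arson: 6.
S1 does not apply.
S2 applies: 6 − 2 = 4.
S3 does not apply.
S4 applies: 4 − 1 = 3.
S5 does not apply.
S6 applies (level before this adjustment is 3 < 29, so +1): 3 + 1 = 4.
S7 applies: 4 + 1 = 5.
S8 applies: 5 + 2 = 7.
Final offense level: 7.
Criminal history: 4 prior points → Category 2 (3-5).
Level 7 falls in the 7 band.
Grid: Level 7 × Category 2 = 15-27 months.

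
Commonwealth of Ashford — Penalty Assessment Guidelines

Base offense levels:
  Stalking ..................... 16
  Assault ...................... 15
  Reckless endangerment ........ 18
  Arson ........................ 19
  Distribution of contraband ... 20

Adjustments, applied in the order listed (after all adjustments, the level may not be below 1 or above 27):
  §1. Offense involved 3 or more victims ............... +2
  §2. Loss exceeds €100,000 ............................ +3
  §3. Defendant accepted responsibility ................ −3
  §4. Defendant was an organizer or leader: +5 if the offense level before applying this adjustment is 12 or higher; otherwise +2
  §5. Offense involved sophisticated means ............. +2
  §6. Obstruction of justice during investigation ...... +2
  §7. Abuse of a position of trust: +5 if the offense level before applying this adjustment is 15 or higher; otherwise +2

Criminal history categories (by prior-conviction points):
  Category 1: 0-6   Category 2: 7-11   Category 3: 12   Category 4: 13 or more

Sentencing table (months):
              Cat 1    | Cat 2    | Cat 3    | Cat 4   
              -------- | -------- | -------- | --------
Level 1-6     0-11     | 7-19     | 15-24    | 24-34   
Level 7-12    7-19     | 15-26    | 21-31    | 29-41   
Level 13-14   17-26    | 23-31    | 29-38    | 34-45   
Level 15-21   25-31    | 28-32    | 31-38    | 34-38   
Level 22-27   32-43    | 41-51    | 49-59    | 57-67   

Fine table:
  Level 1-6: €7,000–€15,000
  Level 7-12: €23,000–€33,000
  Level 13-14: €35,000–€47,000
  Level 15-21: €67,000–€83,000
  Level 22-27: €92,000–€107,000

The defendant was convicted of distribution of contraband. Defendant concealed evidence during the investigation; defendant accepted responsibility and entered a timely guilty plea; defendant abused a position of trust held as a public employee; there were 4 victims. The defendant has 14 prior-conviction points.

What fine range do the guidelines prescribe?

Base offense level for distribution of contraband: 20.
§1 applies: 20 + 2 = 22.
§2 does not apply.
§3 applies: 22 − 3 = 19.
§6 applies: 19 + 2 = 21.
§7 applies (level before this adjustment is 21 ≥ 15, so +5): 21 + 5 = 26.
Final offense level: 26.
Level 26 falls in the 22-27 band.
Fine table: Level 22-27 → €92,000–€107,000.

€92,000–€107,000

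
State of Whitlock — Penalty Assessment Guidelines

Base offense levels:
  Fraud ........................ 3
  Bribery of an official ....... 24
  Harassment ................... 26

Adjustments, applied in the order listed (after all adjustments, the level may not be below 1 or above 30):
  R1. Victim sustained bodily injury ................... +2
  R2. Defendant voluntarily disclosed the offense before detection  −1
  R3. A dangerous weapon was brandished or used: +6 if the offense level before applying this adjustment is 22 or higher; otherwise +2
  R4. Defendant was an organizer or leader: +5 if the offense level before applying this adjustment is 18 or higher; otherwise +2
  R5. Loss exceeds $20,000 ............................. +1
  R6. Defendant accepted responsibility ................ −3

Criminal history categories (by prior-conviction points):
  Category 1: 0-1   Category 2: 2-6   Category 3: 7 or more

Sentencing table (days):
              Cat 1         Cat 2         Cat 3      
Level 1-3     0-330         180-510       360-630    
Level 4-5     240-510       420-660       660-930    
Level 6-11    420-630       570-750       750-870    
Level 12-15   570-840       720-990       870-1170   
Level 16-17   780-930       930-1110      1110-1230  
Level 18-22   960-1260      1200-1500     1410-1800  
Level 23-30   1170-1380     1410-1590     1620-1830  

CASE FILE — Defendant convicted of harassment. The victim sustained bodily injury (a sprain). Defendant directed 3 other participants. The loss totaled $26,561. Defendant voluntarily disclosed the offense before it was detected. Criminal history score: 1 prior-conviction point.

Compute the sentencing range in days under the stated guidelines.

1170-1380 days

Base offense level for harassment: 26.
R1 applies: 26 + 2 = 28.
R2 applies: 28 − 1 = 27.
R3 does not apply.
R4 applies (level before this adjustment is 27 ≥ 18, so +5): 27 + 5 = 32.
R5 applies: 32 + 1 = 33.
Level 33 exceeds the maximum of 30; capped at 30.
Final offense level: 30.
Criminal history: 1 prior point → Category 1 (0-1).
Level 30 falls in the 23-30 band.
Grid: Level 23-30 × Category 1 = 1170-1380 days.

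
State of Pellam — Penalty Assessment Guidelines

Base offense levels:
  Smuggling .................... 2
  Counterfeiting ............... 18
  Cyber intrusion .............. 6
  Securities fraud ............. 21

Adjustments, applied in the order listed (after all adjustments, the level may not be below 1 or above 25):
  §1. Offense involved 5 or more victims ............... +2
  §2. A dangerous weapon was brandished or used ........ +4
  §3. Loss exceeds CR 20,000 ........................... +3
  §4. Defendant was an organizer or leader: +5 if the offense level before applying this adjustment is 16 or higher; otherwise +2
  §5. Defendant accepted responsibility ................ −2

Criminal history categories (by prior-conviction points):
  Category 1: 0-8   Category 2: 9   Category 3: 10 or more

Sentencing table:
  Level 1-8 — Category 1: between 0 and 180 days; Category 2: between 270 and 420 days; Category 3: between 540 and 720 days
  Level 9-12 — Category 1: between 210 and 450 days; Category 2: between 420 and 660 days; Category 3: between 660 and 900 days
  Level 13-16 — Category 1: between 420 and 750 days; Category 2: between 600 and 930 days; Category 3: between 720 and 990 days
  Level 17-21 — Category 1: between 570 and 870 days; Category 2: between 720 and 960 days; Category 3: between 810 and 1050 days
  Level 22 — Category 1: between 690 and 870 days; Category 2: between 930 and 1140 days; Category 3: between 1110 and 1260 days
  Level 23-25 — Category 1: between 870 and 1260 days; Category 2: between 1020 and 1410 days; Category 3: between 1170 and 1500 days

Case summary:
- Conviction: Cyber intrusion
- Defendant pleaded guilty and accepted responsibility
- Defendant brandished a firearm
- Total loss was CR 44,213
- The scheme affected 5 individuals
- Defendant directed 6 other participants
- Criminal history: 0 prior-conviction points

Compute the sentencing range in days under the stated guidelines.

Base offense level for cyber intrusion: 6.
§1 applies: 6 + 2 = 8.
§2 applies: 8 + 4 = 12.
§3 applies: 12 + 3 = 15.
§4 applies (level before this adjustment is 15 < 16, so +2): 15 + 2 = 17.
§5 applies: 17 − 2 = 15.
Final offense level: 15.
Criminal history: 0 prior points → Category 1 (0-8).
Level 15 falls in the 13-16 band.
Grid: Level 13-16 × Category 1 = 420-750 days.

420-750 days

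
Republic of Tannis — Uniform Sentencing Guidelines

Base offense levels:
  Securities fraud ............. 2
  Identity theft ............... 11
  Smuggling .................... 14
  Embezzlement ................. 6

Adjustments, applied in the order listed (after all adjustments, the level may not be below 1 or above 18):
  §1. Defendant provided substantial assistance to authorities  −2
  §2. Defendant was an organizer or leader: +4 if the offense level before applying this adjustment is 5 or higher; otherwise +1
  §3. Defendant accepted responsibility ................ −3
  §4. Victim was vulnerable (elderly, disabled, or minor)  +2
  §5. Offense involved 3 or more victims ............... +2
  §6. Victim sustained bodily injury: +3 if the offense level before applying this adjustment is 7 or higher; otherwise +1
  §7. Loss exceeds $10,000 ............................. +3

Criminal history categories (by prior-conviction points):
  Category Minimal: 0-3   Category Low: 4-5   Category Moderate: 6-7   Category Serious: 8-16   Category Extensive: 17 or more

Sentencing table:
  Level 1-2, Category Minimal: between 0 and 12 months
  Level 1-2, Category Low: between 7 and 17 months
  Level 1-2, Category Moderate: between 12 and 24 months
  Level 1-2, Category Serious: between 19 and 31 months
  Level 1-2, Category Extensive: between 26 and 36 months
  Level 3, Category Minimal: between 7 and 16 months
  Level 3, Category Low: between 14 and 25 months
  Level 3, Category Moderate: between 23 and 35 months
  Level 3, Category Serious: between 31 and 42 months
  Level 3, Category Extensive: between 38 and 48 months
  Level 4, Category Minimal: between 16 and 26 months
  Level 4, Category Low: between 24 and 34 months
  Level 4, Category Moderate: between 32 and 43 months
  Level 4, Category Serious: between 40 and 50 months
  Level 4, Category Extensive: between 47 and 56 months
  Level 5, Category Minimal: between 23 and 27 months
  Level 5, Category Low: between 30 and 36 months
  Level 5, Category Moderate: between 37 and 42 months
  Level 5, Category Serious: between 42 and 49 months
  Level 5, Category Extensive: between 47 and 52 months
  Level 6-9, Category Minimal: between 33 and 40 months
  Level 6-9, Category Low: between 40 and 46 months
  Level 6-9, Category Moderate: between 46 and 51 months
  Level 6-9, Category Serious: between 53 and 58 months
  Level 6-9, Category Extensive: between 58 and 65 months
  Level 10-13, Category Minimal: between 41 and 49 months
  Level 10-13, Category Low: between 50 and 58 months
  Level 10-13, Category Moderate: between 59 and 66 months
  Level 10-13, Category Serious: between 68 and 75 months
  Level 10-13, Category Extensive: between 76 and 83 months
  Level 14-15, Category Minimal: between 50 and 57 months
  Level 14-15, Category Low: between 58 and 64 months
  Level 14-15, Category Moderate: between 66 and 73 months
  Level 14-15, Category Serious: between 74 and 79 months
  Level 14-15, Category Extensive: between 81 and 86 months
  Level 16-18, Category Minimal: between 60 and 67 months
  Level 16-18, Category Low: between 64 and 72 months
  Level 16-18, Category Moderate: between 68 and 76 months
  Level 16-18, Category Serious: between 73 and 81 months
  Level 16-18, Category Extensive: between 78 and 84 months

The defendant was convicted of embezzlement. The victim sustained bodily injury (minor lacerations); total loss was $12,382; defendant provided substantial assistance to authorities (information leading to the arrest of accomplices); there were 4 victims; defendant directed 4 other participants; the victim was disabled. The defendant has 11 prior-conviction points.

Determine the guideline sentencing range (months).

Base offense level for embezzlement: 6.
§1 applies: 6 − 2 = 4.
§2 applies (level before this adjustment is 4 < 5, so +1): 4 + 1 = 5.
§4 applies: 5 + 2 = 7.
§5 applies: 7 + 2 = 9.
§6 applies (level before this adjustment is 9 ≥ 7, so +3): 9 + 3 = 12.
§7 applies: 12 + 3 = 15.
Final offense level: 15.
Criminal history: 11 prior points → Category Serious (8-16).
Level 15 falls in the 14-15 band.
Grid: Level 14-15 × Category Serious = 74-79 months.

74-79 months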